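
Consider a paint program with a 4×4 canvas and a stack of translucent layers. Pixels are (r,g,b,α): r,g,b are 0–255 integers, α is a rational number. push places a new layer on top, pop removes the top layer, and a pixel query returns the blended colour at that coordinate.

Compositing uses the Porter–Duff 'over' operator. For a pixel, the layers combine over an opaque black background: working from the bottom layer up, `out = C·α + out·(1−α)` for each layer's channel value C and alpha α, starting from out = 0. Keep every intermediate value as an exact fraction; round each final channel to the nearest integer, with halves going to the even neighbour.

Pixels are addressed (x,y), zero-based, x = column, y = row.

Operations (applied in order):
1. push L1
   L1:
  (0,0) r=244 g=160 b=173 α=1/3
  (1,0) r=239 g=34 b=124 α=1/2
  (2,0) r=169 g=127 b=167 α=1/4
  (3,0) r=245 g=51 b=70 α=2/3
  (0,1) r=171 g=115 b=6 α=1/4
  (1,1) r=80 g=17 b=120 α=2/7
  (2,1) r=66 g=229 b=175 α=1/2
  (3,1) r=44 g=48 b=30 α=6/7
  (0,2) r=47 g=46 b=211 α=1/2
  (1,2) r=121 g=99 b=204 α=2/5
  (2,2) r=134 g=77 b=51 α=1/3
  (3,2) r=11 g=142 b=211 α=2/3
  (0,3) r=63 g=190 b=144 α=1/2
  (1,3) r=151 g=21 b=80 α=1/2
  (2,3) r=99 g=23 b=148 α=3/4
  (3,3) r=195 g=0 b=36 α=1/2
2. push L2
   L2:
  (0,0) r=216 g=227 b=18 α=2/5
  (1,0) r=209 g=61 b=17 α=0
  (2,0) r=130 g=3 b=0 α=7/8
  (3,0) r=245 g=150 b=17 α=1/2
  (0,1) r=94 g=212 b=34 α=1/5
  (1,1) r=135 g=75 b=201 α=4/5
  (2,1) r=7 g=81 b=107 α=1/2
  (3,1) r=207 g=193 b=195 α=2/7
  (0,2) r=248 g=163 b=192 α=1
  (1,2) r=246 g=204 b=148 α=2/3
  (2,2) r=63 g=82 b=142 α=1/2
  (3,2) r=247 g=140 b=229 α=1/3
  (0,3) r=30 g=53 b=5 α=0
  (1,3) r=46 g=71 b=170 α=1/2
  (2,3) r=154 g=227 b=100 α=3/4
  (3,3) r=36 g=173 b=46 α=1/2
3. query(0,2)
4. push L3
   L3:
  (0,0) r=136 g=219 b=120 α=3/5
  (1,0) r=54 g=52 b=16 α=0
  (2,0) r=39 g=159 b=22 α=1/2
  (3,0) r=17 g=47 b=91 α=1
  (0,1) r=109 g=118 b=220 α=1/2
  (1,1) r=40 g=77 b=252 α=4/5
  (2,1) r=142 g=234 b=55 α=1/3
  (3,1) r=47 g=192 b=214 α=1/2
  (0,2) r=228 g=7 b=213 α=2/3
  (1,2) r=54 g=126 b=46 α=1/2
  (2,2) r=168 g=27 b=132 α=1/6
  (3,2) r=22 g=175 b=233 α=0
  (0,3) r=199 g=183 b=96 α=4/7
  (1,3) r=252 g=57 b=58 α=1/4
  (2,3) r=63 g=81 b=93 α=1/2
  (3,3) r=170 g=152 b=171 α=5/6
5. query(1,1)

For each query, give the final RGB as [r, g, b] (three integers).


(0,2) stack=L1,L2; from [0,0,0]:
L1 α=1/2: [47/2, 23, 211/2]
L2 α=1: [248, 163, 192]
→ [248, 163, 192]

(1,1) stack=L1,L2,L3; from [0,0,0]:
L1 α=2/7: [160/7, 34/7, 240/7]
L2 α=4/5: [788/7, 2134/35, 5868/35]
L3 α=4/5: [1908/35, 12914/175, 41148/175]
→ [55, 74, 235]


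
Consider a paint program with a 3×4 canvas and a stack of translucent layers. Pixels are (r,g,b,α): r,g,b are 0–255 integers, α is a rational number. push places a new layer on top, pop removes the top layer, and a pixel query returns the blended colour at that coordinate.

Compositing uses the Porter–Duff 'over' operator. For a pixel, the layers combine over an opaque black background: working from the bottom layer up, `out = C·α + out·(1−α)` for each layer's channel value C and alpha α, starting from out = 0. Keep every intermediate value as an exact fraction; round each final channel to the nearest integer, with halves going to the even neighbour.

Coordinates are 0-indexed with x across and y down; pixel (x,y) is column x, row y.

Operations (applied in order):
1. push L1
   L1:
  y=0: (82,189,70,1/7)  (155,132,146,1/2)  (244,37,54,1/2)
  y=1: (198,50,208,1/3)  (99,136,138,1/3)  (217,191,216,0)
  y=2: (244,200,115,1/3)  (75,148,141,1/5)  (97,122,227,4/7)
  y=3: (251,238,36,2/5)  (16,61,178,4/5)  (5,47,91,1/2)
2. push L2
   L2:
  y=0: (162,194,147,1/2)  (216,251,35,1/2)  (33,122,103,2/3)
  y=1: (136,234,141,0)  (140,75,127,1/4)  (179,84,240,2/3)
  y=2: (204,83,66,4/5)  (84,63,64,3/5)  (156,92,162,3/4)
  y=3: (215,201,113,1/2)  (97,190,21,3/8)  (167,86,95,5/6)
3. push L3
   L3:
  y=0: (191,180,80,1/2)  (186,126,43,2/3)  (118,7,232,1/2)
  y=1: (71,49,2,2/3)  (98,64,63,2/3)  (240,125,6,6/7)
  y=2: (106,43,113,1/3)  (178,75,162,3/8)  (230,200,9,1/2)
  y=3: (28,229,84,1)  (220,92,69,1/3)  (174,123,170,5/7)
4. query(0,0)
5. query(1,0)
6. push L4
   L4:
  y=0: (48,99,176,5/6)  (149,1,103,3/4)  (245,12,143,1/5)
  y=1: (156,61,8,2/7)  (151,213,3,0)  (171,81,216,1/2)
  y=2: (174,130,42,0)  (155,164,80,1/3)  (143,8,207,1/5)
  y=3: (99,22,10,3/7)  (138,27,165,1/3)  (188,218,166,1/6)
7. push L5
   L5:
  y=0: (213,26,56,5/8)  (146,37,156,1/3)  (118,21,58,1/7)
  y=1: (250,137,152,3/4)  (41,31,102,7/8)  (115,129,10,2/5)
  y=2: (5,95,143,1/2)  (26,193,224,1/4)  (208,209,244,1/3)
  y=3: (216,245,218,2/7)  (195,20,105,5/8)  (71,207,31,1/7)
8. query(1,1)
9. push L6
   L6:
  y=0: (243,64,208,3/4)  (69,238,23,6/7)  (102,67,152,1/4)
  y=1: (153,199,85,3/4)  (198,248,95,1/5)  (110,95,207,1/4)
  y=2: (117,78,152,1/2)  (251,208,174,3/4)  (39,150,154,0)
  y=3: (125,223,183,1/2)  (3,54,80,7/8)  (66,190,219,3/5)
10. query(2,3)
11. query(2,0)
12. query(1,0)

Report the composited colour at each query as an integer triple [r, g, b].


(0,0) stack=L1,L2,L3; from [0,0,0]:
L1 α=1/7: [82/7, 27, 10]
L2 α=1/2: [608/7, 221/2, 157/2]
L3 α=1/2: [1945/14, 581/4, 317/4]
→ [139, 145, 79]

query (1,0) [L1,L2,L3] — begin 0,0,0
L1 α=1/2: [155/2, 66, 73]
L2 α=1/2: [587/4, 317/2, 54]
L3 α=2/3: [2075/12, 821/6, 140/3]
= [173, 137, 47]

at x=1,y=1 over L1,L2,L3,L4,L5:
+L1 (α=1/3) → [33, 136/3, 46]
+L2 (α=1/4) → [239/4, 211/4, 265/4]
+L3 (α=2/3) → [341/4, 241/4, 769/12]
+L4 (α=0) → [341/4, 241/4, 769/12]
+L5 (α=7/8) → [1489/32, 1109/32, 9337/96]
= [47, 35, 97]

query (2,3) [L1,L2,L3,L4,L5,L6] — begin 0,0,0
L1 α=1/2: [5/2, 47/2, 91/2]
L2 α=5/6: [1675/12, 907/12, 347/4]
L3 α=5/7: [985/6, 4597/42, 2047/14]
L4 α=1/6: [6053/36, 32141/252, 12559/84]
L5 α=1/7: [6479/42, 40835/294, 12993/98]
L6 α=3/5: [10637/105, 24925/147, 45186/245]
= [101, 170, 184]

query (2,0) [L1,L2,L3,L4,L5,L6] — begin 0,0,0
+L1 (α=1/2) → [122, 37/2, 27]
+L2 (α=2/3) → [188/3, 175/2, 233/3]
+L3 (α=1/2) → [271/3, 189/4, 929/6]
+L4 (α=1/5) → [1819/15, 201/5, 2287/15]
+L5 (α=1/7) → [604/5, 1311/35, 4864/35]
+L6 (α=1/4) → [1161/10, 3139/70, 4978/35]
→ [116, 45, 142]

(1,0) stack=L1,L2,L3,L4,L5,L6; from [0,0,0]:
after L1 α=1/2: [155/2, 66, 73]
after L2 α=1/2: [587/4, 317/2, 54]
after L3 α=2/3: [2075/12, 821/6, 140/3]
after L4 α=3/4: [7439/48, 839/24, 1067/12]
after L5 α=1/3: [10943/72, 1283/36, 2003/18]
after L6 α=6/7: [40751/504, 52691/252, 641/18]
→ [81, 209, 36]


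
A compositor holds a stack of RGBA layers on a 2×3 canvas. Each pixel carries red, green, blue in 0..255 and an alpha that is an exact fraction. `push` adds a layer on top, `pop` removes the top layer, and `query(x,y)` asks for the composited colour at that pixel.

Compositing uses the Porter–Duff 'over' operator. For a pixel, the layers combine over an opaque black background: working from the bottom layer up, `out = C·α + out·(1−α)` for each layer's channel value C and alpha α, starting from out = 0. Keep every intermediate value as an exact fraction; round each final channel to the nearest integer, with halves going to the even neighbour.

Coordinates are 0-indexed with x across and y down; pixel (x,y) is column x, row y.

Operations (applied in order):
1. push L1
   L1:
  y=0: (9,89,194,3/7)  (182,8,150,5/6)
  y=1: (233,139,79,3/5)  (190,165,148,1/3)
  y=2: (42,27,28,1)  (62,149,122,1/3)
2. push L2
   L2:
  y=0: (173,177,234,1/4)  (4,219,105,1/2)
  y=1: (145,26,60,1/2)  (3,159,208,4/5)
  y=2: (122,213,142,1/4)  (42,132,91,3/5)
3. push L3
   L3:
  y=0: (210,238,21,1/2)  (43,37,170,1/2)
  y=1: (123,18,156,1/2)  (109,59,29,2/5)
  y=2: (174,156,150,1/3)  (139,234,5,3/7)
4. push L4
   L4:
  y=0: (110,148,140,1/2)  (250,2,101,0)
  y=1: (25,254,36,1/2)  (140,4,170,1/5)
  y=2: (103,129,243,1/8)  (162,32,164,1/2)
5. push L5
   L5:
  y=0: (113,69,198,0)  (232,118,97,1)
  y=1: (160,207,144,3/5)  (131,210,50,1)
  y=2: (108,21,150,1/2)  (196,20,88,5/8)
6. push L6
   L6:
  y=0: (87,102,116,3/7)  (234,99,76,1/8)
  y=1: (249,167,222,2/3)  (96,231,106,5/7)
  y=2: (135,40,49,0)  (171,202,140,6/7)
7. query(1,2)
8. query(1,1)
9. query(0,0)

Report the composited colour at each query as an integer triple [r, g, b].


at x=1,y=2 over L1,L2,L3,L4,L5,L6:
after L1 α=1/3: [62/3, 149/3, 122/3]
after L2 α=3/5: [502/15, 1486/15, 1063/15]
after L3 α=3/7: [8263/105, 16474/105, 4477/105]
after L4 α=1/2: [25273/210, 9917/105, 21697/210]
after L5 α=5/8: [93873/560, 13417/280, 52497/560]
after L6 α=6/7: [668433/3920, 352777/1960, 522897/3920]
→ [171, 180, 133]

(1,1) stack=L1,L2,L3,L4,L5,L6; from [0,0,0]:
after L1 α=1/3: [190/3, 55, 148/3]
after L2 α=4/5: [226/15, 691/5, 2644/15]
after L3 α=2/5: [1316/25, 2663/25, 2934/25]
after L4 α=1/5: [8764/125, 10752/125, 15986/125]
after L5 α=1: [131, 210, 50]
after L6 α=5/7: [106, 225, 90]
= [106, 225, 90]

(0,0) stack=L1,L2,L3,L4,L5,L6; from [0,0,0]:
L1 α=3/7: [27/7, 267/7, 582/7]
L2 α=1/4: [323/7, 510/7, 846/7]
L3 α=1/2: [1793/14, 1088/7, 993/14]
L4 α=1/2: [3333/28, 1062/7, 2953/28]
L5 α=0: [3333/28, 1062/7, 2953/28]
L6 α=3/7: [5160/49, 6390/49, 5389/49]
= [105, 130, 110]


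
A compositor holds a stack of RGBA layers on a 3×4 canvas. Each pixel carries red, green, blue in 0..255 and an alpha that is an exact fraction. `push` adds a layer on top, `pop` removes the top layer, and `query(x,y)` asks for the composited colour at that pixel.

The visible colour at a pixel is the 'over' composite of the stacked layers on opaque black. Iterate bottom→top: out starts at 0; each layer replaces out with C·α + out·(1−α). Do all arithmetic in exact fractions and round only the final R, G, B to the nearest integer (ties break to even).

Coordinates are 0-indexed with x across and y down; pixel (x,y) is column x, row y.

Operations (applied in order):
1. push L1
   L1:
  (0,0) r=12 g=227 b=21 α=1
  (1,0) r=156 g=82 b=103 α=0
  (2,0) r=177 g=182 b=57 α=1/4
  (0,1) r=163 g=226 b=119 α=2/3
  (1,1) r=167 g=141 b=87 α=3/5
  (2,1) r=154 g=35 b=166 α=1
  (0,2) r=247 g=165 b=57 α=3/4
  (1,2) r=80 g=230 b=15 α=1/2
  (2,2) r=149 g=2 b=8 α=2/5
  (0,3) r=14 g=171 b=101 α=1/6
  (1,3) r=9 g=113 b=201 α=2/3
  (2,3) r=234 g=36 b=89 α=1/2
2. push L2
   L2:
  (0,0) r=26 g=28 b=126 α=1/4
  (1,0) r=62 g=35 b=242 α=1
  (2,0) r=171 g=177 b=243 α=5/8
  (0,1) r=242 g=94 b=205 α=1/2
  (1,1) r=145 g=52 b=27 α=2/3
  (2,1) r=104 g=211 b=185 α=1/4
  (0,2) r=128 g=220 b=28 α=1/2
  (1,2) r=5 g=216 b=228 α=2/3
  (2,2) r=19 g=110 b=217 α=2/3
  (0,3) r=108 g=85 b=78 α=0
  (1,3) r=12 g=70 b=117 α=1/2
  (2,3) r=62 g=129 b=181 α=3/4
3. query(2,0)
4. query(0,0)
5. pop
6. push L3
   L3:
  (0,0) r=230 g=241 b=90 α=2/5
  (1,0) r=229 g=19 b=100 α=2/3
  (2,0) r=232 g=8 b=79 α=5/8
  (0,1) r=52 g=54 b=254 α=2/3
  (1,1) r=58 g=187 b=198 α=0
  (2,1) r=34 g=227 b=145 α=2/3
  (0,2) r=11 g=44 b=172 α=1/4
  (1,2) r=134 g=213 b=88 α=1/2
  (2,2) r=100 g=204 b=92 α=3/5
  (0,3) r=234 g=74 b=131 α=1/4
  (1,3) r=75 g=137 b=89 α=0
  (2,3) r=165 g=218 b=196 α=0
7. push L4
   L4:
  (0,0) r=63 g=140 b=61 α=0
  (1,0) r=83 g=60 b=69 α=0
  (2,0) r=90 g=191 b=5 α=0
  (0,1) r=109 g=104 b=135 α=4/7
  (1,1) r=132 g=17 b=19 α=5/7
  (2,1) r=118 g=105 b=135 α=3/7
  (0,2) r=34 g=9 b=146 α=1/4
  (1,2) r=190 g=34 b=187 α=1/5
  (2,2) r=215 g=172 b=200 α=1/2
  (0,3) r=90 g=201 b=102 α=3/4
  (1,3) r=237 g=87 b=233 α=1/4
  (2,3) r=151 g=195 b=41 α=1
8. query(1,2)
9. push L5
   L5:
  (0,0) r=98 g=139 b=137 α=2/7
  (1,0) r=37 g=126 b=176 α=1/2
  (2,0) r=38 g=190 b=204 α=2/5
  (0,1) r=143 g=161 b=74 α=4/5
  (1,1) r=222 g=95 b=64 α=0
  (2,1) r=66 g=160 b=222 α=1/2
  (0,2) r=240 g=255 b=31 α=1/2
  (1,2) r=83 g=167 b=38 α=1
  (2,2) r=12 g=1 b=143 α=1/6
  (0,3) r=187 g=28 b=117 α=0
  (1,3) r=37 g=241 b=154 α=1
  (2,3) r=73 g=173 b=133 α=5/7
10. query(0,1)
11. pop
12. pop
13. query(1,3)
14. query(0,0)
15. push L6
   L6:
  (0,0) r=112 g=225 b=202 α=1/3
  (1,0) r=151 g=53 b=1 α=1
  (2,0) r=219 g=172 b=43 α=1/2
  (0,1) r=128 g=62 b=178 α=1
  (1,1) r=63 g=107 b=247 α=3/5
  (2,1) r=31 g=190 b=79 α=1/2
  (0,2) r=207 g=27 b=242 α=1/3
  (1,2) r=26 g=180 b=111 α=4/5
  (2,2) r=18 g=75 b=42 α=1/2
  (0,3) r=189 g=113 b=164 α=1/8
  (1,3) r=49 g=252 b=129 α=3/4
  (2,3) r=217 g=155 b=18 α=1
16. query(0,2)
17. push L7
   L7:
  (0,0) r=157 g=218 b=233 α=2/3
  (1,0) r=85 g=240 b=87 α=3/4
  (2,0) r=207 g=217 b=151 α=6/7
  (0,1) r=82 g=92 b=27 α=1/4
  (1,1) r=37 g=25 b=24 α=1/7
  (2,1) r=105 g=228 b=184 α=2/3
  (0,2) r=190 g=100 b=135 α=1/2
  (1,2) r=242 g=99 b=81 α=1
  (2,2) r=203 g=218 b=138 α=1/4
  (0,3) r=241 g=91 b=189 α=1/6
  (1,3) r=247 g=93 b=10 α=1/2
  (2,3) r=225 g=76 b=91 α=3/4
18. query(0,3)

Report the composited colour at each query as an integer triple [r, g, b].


(2,0) stack=L1,L2; from [0,0,0]:
after L1 α=1/4: [177/4, 91/2, 57/4]
after L2 α=5/8: [3951/32, 2043/16, 5031/32]
→ [123, 128, 157]

(0,0) stack=L1,L2; from [0,0,0]:
after L1 α=1: [12, 227, 21]
after L2 α=1/4: [31/2, 709/4, 189/4]
→ [16, 177, 47]

query (1,2) [L1,L3,L4] — begin 0,0,0
L1 α=1/2: [40, 115, 15/2]
L3 α=1/2: [87, 164, 191/4]
L4 α=1/5: [538/5, 138, 378/5]
rounded: [108, 138, 76]

at x=0,y=1 over L1,L3,L4,L5:
+L1 (α=2/3) → [326/3, 452/3, 238/3]
+L3 (α=2/3) → [638/9, 776/9, 1762/9]
+L4 (α=4/7) → [278/3, 2024/21, 3382/21]
+L5 (α=4/5) → [1994/15, 15548/105, 9598/105]
rounded: [133, 148, 91]

query (1,3) [L1,L3] — begin 0,0,0
L1 α=2/3: [6, 226/3, 134]
L3 α=0: [6, 226/3, 134]
→ [6, 75, 134]

(0,0) stack=L1,L3; from [0,0,0]:
+L1 (α=1) → [12, 227, 21]
+L3 (α=2/5) → [496/5, 1163/5, 243/5]
= [99, 233, 49]

query (0,2) [L1,L3,L6] — begin 0,0,0
after L1 α=3/4: [741/4, 495/4, 171/4]
after L3 α=1/4: [2267/16, 1661/16, 1201/16]
after L6 α=1/3: [3923/24, 1877/24, 3137/24]
= [163, 78, 131]

(0,3) stack=L1,L3,L6,L7; from [0,0,0]:
+L1 (α=1/6) → [7/3, 57/2, 101/6]
+L3 (α=1/4) → [241/4, 319/8, 363/8]
+L6 (α=1/8) → [2443/32, 3137/64, 3853/64]
+L7 (α=1/6) → [19927/192, 21509/384, 31361/384]
= [104, 56, 82]


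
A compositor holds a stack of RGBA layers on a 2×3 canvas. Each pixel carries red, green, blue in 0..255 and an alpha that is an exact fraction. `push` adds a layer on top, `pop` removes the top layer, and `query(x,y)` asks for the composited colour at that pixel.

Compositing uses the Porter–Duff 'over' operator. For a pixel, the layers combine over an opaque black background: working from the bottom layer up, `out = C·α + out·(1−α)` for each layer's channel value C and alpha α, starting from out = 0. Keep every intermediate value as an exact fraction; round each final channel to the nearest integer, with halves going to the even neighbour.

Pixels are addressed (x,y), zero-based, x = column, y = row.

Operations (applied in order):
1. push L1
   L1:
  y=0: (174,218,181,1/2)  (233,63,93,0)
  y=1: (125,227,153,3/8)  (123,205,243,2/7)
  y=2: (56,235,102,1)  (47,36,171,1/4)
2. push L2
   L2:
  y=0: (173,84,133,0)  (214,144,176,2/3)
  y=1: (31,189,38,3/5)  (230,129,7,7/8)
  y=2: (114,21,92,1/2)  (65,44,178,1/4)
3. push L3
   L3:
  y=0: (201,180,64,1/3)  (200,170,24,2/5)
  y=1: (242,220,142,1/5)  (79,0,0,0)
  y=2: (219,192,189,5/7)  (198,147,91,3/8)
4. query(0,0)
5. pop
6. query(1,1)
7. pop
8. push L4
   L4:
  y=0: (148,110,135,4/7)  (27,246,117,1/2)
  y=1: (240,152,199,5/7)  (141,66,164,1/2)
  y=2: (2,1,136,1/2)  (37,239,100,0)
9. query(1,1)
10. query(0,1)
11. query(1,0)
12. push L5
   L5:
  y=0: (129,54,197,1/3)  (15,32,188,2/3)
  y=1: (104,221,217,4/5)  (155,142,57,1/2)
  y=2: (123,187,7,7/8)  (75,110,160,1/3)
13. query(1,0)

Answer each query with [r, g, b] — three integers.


query (0,0) [L1,L2,L3] — begin 0,0,0
after L1 α=1/2: [87, 109, 181/2]
after L2 α=0: [87, 109, 181/2]
after L3 α=1/3: [125, 398/3, 245/3]
rounded: [125, 133, 82]

query (1,1) [L1,L2] — begin 0,0,0
after L1 α=2/7: [246/7, 410/7, 486/7]
after L2 α=7/8: [2879/14, 6731/56, 829/56]
= [206, 120, 15]

(1,1) stack=L1,L4; from [0,0,0]:
+L1 (α=2/7) → [246/7, 410/7, 486/7]
+L4 (α=1/2) → [1233/14, 436/7, 817/7]
= [88, 62, 117]

(0,1) stack=L1,L4; from [0,0,0]:
+L1 (α=3/8) → [375/8, 681/8, 459/8]
+L4 (α=5/7) → [5175/28, 3721/28, 4439/28]
→ [185, 133, 159]

(1,0) stack=L1,L4; from [0,0,0]:
after L1 α=0: [0, 0, 0]
after L4 α=1/2: [27/2, 123, 117/2]
rounded: [14, 123, 58]

at x=1,y=0 over L1,L4,L5:
+L1 (α=0) → [0, 0, 0]
+L4 (α=1/2) → [27/2, 123, 117/2]
+L5 (α=2/3) → [29/2, 187/3, 869/6]
= [14, 62, 145]


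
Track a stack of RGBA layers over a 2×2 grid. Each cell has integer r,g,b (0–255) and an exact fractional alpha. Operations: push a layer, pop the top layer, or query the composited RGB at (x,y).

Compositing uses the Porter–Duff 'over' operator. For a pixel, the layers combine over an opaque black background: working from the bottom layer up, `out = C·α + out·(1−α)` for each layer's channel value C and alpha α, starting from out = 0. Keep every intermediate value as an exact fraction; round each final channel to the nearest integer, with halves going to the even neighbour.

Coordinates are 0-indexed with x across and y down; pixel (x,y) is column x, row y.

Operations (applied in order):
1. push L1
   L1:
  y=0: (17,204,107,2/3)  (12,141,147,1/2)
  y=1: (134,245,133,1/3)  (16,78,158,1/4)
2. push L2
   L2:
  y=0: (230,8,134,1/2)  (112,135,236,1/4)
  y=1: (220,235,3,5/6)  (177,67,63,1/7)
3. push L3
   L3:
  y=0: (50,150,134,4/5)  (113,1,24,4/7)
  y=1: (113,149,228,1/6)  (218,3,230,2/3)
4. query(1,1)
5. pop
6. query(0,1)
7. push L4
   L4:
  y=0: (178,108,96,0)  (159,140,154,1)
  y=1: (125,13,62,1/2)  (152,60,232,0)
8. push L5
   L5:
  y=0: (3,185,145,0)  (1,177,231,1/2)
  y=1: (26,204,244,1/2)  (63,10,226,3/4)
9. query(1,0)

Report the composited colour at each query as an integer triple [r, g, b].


(1,1) stack=L1,L2,L3; from [0,0,0]:
+L1 (α=1/4) → [4, 39/2, 79/2]
+L2 (α=1/7) → [201/7, 184/7, 300/7]
+L3 (α=2/3) → [3253/21, 226/21, 3520/21]
→ [155, 11, 168]

(0,1) stack=L1,L2; from [0,0,0]:
L1 α=1/3: [134/3, 245/3, 133/3]
L2 α=5/6: [1717/9, 1885/9, 89/9]
→ [191, 209, 10]

query (1,0) [L1,L2,L4,L5] — begin 0,0,0
after L1 α=1/2: [6, 141/2, 147/2]
after L2 α=1/4: [65/2, 693/8, 913/8]
after L4 α=1: [159, 140, 154]
after L5 α=1/2: [80, 317/2, 385/2]
= [80, 158, 192]


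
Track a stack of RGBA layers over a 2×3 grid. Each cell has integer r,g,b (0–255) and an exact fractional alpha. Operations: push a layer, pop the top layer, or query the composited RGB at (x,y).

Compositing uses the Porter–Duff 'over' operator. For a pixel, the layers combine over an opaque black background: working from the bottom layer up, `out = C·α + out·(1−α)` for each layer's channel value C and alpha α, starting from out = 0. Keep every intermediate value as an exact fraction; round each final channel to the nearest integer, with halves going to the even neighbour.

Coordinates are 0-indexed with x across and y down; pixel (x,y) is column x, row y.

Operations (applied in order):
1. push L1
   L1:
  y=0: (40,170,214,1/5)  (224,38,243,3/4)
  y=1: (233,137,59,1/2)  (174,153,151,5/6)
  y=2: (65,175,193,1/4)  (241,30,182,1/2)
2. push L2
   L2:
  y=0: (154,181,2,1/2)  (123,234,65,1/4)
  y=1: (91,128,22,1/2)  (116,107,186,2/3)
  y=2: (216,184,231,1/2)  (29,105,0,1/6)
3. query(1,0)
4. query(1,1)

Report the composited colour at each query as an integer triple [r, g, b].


at x=1,y=0 over L1,L2:
L1 α=3/4: [168, 57/2, 729/4]
L2 α=1/4: [627/4, 639/8, 2447/16]
= [157, 80, 153]

at x=1,y=1 over L1,L2:
+L1 (α=5/6) → [145, 255/2, 755/6]
+L2 (α=2/3) → [377/3, 683/6, 2987/18]
→ [126, 114, 166]


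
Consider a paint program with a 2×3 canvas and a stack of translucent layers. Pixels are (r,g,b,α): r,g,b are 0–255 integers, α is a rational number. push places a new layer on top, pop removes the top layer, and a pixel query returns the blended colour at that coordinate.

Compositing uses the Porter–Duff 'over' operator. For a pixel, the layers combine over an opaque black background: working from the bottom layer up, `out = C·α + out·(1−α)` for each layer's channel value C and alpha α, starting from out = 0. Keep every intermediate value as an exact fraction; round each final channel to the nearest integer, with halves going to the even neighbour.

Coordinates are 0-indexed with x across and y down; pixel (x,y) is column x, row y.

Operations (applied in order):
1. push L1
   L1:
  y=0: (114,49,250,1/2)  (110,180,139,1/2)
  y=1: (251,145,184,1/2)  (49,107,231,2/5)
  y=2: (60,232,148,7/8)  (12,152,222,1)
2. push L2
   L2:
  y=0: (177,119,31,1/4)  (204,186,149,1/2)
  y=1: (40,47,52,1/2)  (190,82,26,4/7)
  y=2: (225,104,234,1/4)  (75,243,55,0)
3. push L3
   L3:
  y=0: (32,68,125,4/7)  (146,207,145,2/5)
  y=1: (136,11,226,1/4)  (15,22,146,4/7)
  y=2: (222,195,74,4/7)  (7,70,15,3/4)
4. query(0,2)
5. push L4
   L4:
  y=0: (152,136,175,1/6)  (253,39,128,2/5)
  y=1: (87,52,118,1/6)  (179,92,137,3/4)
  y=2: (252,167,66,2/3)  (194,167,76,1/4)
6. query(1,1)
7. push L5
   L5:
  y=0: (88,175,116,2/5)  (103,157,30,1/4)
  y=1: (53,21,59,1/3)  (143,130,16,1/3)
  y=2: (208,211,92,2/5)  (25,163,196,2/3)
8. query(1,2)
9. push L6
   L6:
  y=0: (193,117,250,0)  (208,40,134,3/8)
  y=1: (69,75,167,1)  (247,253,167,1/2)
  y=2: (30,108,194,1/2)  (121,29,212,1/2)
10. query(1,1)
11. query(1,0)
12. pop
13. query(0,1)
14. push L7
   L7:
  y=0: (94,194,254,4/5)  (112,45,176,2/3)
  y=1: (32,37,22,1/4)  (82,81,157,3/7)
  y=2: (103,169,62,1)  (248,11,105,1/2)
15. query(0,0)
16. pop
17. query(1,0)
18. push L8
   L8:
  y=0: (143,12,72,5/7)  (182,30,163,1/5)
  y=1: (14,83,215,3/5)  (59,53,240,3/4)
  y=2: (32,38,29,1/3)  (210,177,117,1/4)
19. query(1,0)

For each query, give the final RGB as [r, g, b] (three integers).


at x=0,y=2 over L1,L2,L3:
after L1 α=7/8: [105/2, 203, 259/2]
after L2 α=1/4: [765/8, 713/4, 1245/8]
after L3 α=4/7: [9399/56, 5259/28, 6103/56]
→ [168, 188, 109]

at x=1,y=1 over L1,L2,L3,L4:
L1 α=2/5: [98/5, 214/5, 462/5]
L2 α=4/7: [4094/35, 326/5, 1906/35]
L3 α=4/7: [14382/245, 1418/35, 26158/245]
L4 α=3/4: [145947/980, 5539/70, 126853/980]
= [149, 79, 129]

query (1,2) [L1,L2,L3,L4,L5] — begin 0,0,0
L1 α=1: [12, 152, 222]
L2 α=0: [12, 152, 222]
L3 α=3/4: [33/4, 181/2, 267/4]
L4 α=1/4: [875/16, 877/8, 1105/16]
L5 α=2/3: [1675/48, 3485/24, 2459/16]
rounded: [35, 145, 154]

query (1,1) [L1,L2,L3,L4,L5,L6] — begin 0,0,0
after L1 α=2/5: [98/5, 214/5, 462/5]
after L2 α=4/7: [4094/35, 326/5, 1906/35]
after L3 α=4/7: [14382/245, 1418/35, 26158/245]
after L4 α=3/4: [145947/980, 5539/70, 126853/980]
after L5 α=1/3: [216017/1470, 3363/35, 134693/1470]
after L6 α=1/2: [579107/2940, 6109/35, 380183/2940]
→ [197, 175, 129]

at x=1,y=0 over L1,L2,L3,L4,L5,L6:
after L1 α=1/2: [55, 90, 139/2]
after L2 α=1/2: [259/2, 138, 437/4]
after L3 α=2/5: [1361/10, 828/5, 2471/20]
after L4 α=2/5: [9143/50, 2874/25, 12533/100]
after L5 α=1/4: [32579/200, 12547/100, 40599/400]
after L6 α=3/8: [57539/320, 14947/160, 72759/640]
→ [180, 93, 114]

query (0,1) [L1,L2,L3,L4,L5] — begin 0,0,0
+L1 (α=1/2) → [251/2, 145/2, 92]
+L2 (α=1/2) → [331/4, 239/4, 72]
+L3 (α=1/4) → [1537/16, 761/16, 221/2]
+L4 (α=1/6) → [9077/96, 4637/96, 447/4]
+L5 (α=1/3) → [11621/144, 5645/144, 565/6]
→ [81, 39, 94]

at x=0,y=0 over L1,L2,L3,L4,L5,L7:
L1 α=1/2: [57, 49/2, 125]
L2 α=1/4: [87, 385/8, 203/2]
L3 α=4/7: [389/7, 3331/56, 1609/14]
L4 α=1/6: [1003/14, 24271/336, 10495/84]
L5 α=2/5: [5473/70, 63471/560, 16991/140]
L7 α=4/5: [31793/350, 498031/2800, 159231/700]
= [91, 178, 227]

at x=1,y=0 over L1,L2,L3,L4,L5:
L1 α=1/2: [55, 90, 139/2]
L2 α=1/2: [259/2, 138, 437/4]
L3 α=2/5: [1361/10, 828/5, 2471/20]
L4 α=2/5: [9143/50, 2874/25, 12533/100]
L5 α=1/4: [32579/200, 12547/100, 40599/400]
→ [163, 125, 101]

query (1,0) [L1,L2,L3,L4,L5,L8] — begin 0,0,0
after L1 α=1/2: [55, 90, 139/2]
after L2 α=1/2: [259/2, 138, 437/4]
after L3 α=2/5: [1361/10, 828/5, 2471/20]
after L4 α=2/5: [9143/50, 2874/25, 12533/100]
after L5 α=1/4: [32579/200, 12547/100, 40599/400]
after L8 α=1/5: [41679/250, 13297/125, 56899/500]
rounded: [167, 106, 114]


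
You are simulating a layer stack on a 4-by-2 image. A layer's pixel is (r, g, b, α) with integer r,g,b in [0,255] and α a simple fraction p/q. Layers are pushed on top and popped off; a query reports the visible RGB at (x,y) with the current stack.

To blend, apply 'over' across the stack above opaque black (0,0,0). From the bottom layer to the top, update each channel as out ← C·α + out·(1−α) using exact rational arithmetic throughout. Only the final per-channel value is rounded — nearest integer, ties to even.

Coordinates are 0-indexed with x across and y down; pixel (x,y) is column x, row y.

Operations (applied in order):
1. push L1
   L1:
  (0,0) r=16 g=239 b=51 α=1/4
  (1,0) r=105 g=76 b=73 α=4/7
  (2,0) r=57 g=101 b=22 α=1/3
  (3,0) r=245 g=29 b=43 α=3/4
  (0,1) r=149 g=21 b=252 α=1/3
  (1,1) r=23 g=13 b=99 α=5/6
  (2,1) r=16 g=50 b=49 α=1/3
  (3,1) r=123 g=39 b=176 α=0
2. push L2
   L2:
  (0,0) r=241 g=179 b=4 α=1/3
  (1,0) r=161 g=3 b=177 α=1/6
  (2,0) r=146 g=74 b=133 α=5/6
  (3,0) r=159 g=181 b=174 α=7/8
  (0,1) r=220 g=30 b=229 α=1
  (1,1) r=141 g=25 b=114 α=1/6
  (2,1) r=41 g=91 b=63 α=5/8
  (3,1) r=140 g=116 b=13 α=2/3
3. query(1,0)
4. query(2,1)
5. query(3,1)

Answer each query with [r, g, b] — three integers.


at x=1,y=0 over L1,L2:
+L1 (α=4/7) → [60, 304/7, 292/7]
+L2 (α=1/6) → [461/6, 1541/42, 2699/42]
→ [77, 37, 64]

at x=2,y=1 over L1,L2:
after L1 α=1/3: [16/3, 50/3, 49/3]
after L2 α=5/8: [221/8, 505/8, 91/2]
rounded: [28, 63, 46]

at x=3,y=1 over L1,L2:
after L1 α=0: [0, 0, 0]
after L2 α=2/3: [280/3, 232/3, 26/3]
rounded: [93, 77, 9]


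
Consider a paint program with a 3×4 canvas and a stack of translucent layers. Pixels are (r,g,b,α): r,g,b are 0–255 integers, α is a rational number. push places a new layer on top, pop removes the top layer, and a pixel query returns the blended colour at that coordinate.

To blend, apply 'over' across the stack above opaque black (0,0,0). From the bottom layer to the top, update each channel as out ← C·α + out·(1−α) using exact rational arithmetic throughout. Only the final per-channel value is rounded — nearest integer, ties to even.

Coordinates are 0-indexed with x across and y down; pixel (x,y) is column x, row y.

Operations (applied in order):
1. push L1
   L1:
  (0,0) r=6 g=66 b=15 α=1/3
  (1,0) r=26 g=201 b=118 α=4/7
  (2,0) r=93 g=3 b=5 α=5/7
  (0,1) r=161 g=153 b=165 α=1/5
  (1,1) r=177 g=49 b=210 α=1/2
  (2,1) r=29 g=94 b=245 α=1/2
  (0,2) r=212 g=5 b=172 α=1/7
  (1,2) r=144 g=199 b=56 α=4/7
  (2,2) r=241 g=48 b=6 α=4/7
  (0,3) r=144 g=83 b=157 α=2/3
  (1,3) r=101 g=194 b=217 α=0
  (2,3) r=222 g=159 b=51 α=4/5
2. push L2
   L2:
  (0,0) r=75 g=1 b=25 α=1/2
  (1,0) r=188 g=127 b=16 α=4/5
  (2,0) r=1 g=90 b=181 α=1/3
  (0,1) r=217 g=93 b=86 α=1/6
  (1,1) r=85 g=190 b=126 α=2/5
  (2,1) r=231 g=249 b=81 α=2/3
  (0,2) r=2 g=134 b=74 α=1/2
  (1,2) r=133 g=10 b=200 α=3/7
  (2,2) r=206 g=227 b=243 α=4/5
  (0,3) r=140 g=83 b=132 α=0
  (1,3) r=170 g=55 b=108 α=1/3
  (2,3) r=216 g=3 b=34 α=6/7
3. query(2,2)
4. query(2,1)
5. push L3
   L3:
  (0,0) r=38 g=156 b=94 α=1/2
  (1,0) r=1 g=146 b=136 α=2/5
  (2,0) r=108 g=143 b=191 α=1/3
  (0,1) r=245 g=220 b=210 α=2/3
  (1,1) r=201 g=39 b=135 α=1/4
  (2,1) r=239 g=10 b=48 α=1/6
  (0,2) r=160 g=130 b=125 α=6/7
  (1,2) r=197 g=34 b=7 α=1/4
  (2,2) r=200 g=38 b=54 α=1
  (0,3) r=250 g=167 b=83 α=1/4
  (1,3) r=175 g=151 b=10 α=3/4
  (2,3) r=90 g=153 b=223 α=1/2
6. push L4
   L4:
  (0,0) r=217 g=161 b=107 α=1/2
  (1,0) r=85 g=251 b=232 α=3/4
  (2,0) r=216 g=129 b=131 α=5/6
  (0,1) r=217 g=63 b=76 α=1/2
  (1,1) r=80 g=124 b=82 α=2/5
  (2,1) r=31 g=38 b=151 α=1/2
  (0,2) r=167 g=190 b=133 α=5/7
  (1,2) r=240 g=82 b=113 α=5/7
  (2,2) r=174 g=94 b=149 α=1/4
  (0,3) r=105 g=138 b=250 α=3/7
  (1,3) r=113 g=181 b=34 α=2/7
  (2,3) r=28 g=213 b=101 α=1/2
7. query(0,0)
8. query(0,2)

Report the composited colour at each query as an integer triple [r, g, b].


at x=2,y=2 over L1,L2:
L1 α=4/7: [964/7, 192/7, 24/7]
L2 α=4/5: [6732/35, 6548/35, 6828/35]
→ [192, 187, 195]

at x=2,y=1 over L1,L2:
+L1 (α=1/2) → [29/2, 47, 245/2]
+L2 (α=2/3) → [953/6, 545/3, 569/6]
→ [159, 182, 95]

query (0,0) [L1,L2,L3,L4] — begin 0,0,0
after L1 α=1/3: [2, 22, 5]
after L2 α=1/2: [77/2, 23/2, 15]
after L3 α=1/2: [153/4, 335/4, 109/2]
after L4 α=1/2: [1021/8, 979/8, 323/4]
= [128, 122, 81]

at x=0,y=2 over L1,L2,L3,L4:
+L1 (α=1/7) → [212/7, 5/7, 172/7]
+L2 (α=1/2) → [113/7, 943/14, 345/7]
+L3 (α=6/7) → [6833/49, 11863/98, 5595/49]
+L4 (α=5/7) → [54581/343, 58413/343, 43775/343]
rounded: [159, 170, 128]


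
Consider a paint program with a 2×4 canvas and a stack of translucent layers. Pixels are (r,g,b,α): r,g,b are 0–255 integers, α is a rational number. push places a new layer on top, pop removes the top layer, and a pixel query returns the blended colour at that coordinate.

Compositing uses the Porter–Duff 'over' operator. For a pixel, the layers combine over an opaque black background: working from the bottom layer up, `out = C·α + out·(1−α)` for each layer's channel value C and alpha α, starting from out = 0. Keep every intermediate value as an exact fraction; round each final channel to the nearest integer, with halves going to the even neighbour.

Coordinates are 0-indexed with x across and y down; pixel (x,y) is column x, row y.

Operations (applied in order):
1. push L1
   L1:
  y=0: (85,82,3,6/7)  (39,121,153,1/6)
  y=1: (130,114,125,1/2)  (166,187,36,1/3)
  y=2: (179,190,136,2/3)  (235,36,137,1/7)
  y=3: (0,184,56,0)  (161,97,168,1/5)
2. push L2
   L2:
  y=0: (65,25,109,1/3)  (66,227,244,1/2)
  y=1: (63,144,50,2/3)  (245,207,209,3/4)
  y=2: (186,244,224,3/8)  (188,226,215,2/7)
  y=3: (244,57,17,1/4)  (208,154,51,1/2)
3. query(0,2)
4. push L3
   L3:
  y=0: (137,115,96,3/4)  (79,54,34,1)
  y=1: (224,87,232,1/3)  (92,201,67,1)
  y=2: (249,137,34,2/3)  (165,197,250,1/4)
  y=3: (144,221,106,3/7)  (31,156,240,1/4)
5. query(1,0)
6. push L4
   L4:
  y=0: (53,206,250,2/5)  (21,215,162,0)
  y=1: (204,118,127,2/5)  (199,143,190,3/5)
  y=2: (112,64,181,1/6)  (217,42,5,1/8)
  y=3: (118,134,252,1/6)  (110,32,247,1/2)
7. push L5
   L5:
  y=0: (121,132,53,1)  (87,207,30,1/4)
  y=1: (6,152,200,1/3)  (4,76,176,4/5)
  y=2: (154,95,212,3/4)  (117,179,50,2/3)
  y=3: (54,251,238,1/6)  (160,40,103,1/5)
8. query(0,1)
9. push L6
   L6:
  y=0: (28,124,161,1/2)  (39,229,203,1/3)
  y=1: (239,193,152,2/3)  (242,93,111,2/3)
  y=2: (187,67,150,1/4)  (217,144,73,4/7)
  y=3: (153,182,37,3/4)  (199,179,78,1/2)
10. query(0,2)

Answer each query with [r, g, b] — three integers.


(0,2) stack=L1,L2; from [0,0,0]:
+L1 (α=2/3) → [358/3, 380/3, 272/3]
+L2 (α=3/8) → [433/3, 512/3, 422/3]
→ [144, 171, 141]

(1,0) stack=L1,L2,L3; from [0,0,0]:
L1 α=1/6: [13/2, 121/6, 51/2]
L2 α=1/2: [145/4, 1483/12, 539/4]
L3 α=1: [79, 54, 34]
→ [79, 54, 34]

(0,1) stack=L1,L2,L3,L4,L5; from [0,0,0]:
+L1 (α=1/2) → [65, 57, 125/2]
+L2 (α=2/3) → [191/3, 115, 325/6]
+L3 (α=1/3) → [1054/9, 317/3, 1021/9]
+L4 (α=2/5) → [2278/15, 553/5, 1783/15]
+L5 (α=1/3) → [4646/45, 622/5, 6566/45]
= [103, 124, 146]

at x=0,y=2 over L1,L2,L3,L4,L5,L6:
L1 α=2/3: [358/3, 380/3, 272/3]
L2 α=3/8: [433/3, 512/3, 422/3]
L3 α=2/3: [1927/9, 1334/9, 626/9]
L4 α=1/6: [10643/54, 3623/27, 4759/54]
L5 α=3/4: [35591/216, 5659/54, 39103/216]
L6 α=1/4: [49055/288, 6865/72, 49903/288]
= [170, 95, 173]


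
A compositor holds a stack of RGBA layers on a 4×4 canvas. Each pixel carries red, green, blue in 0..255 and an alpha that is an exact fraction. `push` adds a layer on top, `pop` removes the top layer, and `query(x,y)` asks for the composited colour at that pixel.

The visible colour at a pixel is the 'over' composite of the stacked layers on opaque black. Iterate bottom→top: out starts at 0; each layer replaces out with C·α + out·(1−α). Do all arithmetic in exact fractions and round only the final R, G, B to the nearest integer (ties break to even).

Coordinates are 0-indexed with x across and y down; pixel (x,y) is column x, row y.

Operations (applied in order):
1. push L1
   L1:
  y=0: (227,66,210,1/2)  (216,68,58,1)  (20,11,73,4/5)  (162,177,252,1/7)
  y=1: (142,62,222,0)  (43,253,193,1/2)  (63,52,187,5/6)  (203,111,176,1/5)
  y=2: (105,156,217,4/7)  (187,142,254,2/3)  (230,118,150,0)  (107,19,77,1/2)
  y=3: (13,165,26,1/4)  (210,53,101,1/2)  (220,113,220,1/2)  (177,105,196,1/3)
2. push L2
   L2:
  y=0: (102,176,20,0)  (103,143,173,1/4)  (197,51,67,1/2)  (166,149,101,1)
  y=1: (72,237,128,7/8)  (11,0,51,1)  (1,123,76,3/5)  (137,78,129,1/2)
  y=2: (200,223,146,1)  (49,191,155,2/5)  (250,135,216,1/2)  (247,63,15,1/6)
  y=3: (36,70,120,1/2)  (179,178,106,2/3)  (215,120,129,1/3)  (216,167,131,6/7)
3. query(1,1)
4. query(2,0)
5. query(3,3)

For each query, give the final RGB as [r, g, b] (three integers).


(1,1) stack=L1,L2; from [0,0,0]:
after L1 α=1/2: [43/2, 253/2, 193/2]
after L2 α=1: [11, 0, 51]
→ [11, 0, 51]

query (2,0) [L1,L2] — begin 0,0,0
+L1 (α=4/5) → [16, 44/5, 292/5]
+L2 (α=1/2) → [213/2, 299/10, 627/10]
rounded: [106, 30, 63]

at x=3,y=3 over L1,L2:
after L1 α=1/3: [59, 35, 196/3]
after L2 α=6/7: [1355/7, 1037/7, 2554/21]
rounded: [194, 148, 122]


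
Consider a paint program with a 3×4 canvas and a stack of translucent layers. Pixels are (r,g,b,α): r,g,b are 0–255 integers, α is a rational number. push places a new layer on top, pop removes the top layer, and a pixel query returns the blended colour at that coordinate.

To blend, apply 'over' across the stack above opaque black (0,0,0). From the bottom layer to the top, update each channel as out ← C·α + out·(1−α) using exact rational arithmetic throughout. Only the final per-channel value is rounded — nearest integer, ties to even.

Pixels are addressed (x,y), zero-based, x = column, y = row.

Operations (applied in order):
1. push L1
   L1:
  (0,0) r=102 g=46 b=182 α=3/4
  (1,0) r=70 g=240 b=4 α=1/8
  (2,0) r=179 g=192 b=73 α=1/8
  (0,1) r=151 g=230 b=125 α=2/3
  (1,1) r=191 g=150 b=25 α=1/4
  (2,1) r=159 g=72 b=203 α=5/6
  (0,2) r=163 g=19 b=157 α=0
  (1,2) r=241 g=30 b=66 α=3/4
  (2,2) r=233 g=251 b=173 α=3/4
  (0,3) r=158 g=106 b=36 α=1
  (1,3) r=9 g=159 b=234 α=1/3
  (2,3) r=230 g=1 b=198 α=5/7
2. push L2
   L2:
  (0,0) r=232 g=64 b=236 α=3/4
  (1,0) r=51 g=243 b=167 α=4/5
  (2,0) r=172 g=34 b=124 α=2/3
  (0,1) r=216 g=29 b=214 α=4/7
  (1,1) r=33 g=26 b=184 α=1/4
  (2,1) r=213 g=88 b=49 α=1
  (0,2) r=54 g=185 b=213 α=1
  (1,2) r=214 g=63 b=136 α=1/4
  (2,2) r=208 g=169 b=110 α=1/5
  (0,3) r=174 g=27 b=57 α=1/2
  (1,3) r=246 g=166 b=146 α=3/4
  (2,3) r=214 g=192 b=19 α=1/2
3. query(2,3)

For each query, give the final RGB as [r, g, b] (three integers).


query (2,3) [L1,L2] — begin 0,0,0
after L1 α=5/7: [1150/7, 5/7, 990/7]
after L2 α=1/2: [1324/7, 1349/14, 1123/14]
rounded: [189, 96, 80]


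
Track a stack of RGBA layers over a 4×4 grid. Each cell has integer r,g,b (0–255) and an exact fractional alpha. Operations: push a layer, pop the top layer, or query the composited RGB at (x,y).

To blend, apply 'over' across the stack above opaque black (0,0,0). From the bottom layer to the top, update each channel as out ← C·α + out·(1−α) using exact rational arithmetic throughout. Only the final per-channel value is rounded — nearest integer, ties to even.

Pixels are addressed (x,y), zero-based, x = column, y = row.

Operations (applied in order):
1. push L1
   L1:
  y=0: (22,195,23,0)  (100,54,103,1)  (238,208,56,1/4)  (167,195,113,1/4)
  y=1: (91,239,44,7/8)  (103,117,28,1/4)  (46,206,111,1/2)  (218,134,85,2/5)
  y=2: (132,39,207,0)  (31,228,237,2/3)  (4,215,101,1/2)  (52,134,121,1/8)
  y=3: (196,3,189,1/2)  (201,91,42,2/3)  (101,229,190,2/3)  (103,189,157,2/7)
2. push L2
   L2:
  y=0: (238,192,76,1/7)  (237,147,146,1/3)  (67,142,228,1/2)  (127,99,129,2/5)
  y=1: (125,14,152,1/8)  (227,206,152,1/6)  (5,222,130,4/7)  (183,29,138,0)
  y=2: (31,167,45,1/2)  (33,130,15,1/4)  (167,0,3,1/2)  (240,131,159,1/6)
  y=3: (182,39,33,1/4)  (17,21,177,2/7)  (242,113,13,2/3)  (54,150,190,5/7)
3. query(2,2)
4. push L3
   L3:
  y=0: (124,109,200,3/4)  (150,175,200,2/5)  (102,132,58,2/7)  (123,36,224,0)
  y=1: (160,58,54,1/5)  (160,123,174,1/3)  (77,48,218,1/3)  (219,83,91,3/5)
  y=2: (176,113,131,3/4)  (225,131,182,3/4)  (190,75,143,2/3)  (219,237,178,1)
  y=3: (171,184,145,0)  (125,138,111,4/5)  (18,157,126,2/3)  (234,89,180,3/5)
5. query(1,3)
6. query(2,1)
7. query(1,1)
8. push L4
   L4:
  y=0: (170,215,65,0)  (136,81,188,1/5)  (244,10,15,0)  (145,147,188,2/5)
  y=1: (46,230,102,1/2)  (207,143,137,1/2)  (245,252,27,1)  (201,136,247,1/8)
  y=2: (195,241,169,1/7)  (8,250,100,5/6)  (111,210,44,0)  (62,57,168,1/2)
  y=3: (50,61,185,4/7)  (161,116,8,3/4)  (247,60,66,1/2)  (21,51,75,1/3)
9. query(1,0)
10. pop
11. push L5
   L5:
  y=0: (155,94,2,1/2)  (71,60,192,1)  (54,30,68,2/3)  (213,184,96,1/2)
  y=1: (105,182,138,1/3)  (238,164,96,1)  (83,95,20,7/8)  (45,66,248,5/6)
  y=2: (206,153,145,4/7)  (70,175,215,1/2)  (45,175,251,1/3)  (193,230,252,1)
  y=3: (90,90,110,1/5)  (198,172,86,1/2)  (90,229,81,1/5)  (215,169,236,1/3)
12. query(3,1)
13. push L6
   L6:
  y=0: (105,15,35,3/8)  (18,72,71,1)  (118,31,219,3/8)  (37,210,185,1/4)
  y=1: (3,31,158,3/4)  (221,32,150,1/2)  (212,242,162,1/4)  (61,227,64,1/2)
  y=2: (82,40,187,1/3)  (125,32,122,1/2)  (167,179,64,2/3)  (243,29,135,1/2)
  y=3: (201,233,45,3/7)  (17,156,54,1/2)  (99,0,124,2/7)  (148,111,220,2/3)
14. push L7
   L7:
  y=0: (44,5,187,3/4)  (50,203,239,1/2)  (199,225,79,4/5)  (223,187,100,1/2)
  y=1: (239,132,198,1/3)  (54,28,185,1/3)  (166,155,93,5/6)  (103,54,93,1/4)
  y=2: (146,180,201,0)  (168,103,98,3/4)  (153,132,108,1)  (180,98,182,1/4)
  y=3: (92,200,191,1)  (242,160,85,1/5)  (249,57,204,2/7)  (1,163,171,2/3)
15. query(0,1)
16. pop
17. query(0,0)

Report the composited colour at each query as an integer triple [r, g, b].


at x=2,y=2 over L1,L2:
after L1 α=1/2: [2, 215/2, 101/2]
after L2 α=1/2: [169/2, 215/4, 107/4]
rounded: [84, 54, 27]

at x=1,y=3 over L1,L2,L3:
after L1 α=2/3: [134, 182/3, 28]
after L2 α=2/7: [704/7, 148/3, 494/7]
after L3 α=4/5: [4204/35, 1804/15, 3602/35]
rounded: [120, 120, 103]

(2,1) stack=L1,L2,L3; from [0,0,0]:
after L1 α=1/2: [23, 103, 111/2]
after L2 α=4/7: [89/7, 171, 1373/14]
after L3 α=1/3: [239/7, 130, 2899/21]
= [34, 130, 138]

query (1,1) [L1,L2,L3] — begin 0,0,0
L1 α=1/4: [103/4, 117/4, 7]
L2 α=1/6: [1423/24, 1409/24, 187/6]
L3 α=1/3: [3343/36, 2885/36, 709/9]
= [93, 80, 79]

at x=1,y=0 over L1,L2,L3,L4:
L1 α=1: [100, 54, 103]
L2 α=1/3: [437/3, 85, 352/3]
L3 α=2/5: [737/5, 121, 752/5]
L4 α=1/5: [3628/25, 113, 3948/25]
= [145, 113, 158]

(3,1) stack=L1,L2,L3,L5; from [0,0,0]:
L1 α=2/5: [436/5, 268/5, 34]
L2 α=0: [436/5, 268/5, 34]
L3 α=3/5: [4157/25, 1781/25, 341/5]
L5 α=5/6: [4891/75, 10031/150, 6541/30]
rounded: [65, 67, 218]

(0,1) stack=L1,L2,L3,L5,L6,L7; from [0,0,0]:
L1 α=7/8: [637/8, 1673/8, 77/2]
L2 α=1/8: [5459/64, 11823/64, 843/16]
L3 α=1/5: [8019/80, 12751/80, 1059/20]
L5 α=1/3: [4073/40, 6677/40, 813/10]
L6 α=3/4: [4433/160, 10397/160, 5553/40]
L7 α=1/3: [7851/80, 20957/240, 3171/20]
= [98, 87, 159]

at x=0,y=0 over L1,L2,L3,L5,L6:
+L1 (α=0) → [0, 0, 0]
+L2 (α=1/7) → [34, 192/7, 76/7]
+L3 (α=3/4) → [203/2, 2481/28, 1069/7]
+L5 (α=1/2) → [513/4, 5113/56, 1083/14]
+L6 (α=3/8) → [3825/32, 28085/448, 6885/112]
→ [120, 63, 61]


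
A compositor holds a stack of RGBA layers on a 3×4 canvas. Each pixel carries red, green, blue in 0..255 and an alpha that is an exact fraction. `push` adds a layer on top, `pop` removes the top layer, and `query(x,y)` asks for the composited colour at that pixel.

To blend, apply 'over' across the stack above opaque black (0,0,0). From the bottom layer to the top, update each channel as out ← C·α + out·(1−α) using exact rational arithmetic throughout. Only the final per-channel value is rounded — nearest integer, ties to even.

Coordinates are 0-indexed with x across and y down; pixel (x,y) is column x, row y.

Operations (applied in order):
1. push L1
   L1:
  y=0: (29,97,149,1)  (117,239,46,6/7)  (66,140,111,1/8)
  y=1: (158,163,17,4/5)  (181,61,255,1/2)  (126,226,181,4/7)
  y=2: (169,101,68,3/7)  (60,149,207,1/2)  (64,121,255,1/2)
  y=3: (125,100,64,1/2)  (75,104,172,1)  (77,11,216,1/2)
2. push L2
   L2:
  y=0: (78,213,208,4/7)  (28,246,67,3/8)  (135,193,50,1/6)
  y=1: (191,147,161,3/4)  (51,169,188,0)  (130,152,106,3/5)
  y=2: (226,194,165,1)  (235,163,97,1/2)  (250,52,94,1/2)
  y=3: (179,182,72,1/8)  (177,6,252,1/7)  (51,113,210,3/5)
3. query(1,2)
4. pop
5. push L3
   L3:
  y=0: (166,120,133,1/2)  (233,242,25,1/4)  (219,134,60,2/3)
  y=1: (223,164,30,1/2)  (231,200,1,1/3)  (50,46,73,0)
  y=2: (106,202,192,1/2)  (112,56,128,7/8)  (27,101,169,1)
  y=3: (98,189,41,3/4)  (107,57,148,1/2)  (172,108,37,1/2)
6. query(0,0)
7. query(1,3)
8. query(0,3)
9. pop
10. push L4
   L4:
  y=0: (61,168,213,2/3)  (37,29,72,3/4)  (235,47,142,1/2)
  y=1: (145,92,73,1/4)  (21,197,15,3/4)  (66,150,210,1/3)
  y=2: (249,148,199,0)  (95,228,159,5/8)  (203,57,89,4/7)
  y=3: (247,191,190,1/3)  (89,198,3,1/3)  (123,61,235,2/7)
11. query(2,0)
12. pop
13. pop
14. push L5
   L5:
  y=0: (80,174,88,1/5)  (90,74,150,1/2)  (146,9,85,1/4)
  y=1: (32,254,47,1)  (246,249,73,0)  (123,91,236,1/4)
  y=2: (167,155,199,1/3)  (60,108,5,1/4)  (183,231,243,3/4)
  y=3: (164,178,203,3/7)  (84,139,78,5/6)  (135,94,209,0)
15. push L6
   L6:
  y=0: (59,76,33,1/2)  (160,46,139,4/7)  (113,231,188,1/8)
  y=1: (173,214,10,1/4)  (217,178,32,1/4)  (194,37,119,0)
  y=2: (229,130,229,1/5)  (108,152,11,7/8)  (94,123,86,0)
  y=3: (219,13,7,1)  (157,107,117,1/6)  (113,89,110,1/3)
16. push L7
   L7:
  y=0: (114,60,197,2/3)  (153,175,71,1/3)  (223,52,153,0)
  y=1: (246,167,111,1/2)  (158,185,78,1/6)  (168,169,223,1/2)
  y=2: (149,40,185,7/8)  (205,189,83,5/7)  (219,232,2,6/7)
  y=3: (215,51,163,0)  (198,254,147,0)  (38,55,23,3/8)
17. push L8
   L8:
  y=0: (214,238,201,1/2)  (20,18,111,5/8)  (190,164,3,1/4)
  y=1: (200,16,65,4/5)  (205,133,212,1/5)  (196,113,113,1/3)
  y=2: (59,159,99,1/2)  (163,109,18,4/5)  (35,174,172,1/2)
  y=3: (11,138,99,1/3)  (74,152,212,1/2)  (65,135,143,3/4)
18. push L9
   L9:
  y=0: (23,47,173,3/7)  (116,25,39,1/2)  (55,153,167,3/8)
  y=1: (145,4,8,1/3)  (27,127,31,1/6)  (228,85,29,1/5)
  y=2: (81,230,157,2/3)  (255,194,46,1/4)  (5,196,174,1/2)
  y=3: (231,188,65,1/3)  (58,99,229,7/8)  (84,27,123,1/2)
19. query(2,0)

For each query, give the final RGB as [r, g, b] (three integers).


(1,2) stack=L1,L2; from [0,0,0]:
L1 α=1/2: [30, 149/2, 207/2]
L2 α=1/2: [265/2, 475/4, 401/4]
→ [132, 119, 100]

query (0,0) [L1,L3] — begin 0,0,0
L1 α=1: [29, 97, 149]
L3 α=1/2: [195/2, 217/2, 141]
= [98, 108, 141]

query (1,3) [L1,L3] — begin 0,0,0
L1 α=1: [75, 104, 172]
L3 α=1/2: [91, 161/2, 160]
= [91, 80, 160]

at x=0,y=3 over L1,L3:
L1 α=1/2: [125/2, 50, 32]
L3 α=3/4: [713/8, 617/4, 155/4]
rounded: [89, 154, 39]

(2,0) stack=L1,L4; from [0,0,0]:
after L1 α=1/8: [33/4, 35/2, 111/8]
after L4 α=1/2: [973/8, 129/4, 1247/16]
rounded: [122, 32, 78]

(2,0) stack=L5,L6,L7,L8,L9; from [0,0,0]:
+L5 (α=1/4) → [73/2, 9/4, 85/4]
+L6 (α=1/8) → [737/16, 987/32, 1347/32]
+L7 (α=0) → [737/16, 987/32, 1347/32]
+L8 (α=1/4) → [5251/64, 8209/128, 4137/128]
+L9 (α=3/8) → [36815/512, 99797/1024, 84813/1024]
→ [72, 97, 83]
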